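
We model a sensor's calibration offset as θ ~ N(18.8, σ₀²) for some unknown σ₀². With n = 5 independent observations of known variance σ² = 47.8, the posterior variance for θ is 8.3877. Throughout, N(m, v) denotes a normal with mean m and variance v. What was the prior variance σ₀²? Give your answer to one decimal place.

σ₀² = 68.4

For the Normal–Normal model with known σ², precisions add: τ_n = τ₀ + n/σ².
So 1/σ₀² = 1/8.3877 − 5/47.8 = 0.119222 − 0.104603 = 0.014619.
Hence σ₀² = 1/0.014619 ≈ 68.4.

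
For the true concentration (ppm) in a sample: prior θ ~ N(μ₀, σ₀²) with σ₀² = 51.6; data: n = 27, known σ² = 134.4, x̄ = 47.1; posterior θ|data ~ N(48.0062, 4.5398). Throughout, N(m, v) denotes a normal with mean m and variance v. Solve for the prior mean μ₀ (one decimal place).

The posterior mean is a precision-weighted average: μ_n = (τ₀μ₀ + τ_data·x̄)/(τ₀+τ_data), with τ₀=1/σ₀² and τ_data=n/σ².
Here τ₀ = 1/51.6 = 0.019380 and τ_data = 27/134.4 = 0.200893, so τ_n = 0.220273.
Rearranging for μ₀: μ₀ = (μ_n·τ_n − τ_data·x̄)/τ₀ = (48.0062·0.220273 − 0.200893·47.1) / 0.019380 = 1.112409/0.019380 ≈ 57.4.

μ₀ = 57.4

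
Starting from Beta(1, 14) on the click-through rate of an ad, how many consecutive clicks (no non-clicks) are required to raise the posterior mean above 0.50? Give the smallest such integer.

k = 14

After k clicks and 0 non-clicks the posterior is Beta(1+k, 14), with mean (1+k)/(1+14+k).
Set (1+k)/(15+k) > 0.50 and solve: k > (0.50·15 − 1)/(1 − 0.50) = 13.000.
The smallest integer exceeding 13.000 is 14.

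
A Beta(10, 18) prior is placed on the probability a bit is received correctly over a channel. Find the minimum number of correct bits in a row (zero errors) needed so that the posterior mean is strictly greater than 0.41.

k = 3

After k correct bits and 0 errors the posterior is Beta(10+k, 18), with mean (10+k)/(10+18+k).
Set (10+k)/(28+k) > 0.41 and solve: k > (0.41·28 − 10)/(1 − 0.41) = 2.508.
The smallest integer exceeding 2.508 is 3.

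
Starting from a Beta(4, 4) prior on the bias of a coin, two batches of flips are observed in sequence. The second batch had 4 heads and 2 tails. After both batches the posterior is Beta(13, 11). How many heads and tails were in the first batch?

5 heads and 5 tails

Sequential conjugate updates are equivalent to a single update on the pooled data, so total successes = posterior α − prior α and total failures = posterior β − prior β.
Total across both batches: 13−4=9 heads, 11−4=7 tails.
Subtract the second batch: 9−4=5 heads and 7−2=5 tails.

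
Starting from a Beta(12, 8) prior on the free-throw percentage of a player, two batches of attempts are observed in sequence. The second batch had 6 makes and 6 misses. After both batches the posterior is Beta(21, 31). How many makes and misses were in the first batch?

Sequential conjugate updates are equivalent to a single update on the pooled data, so total successes = posterior α − prior α and total failures = posterior β − prior β.
Total across both batches: 21−12=9 makes, 31−8=23 misses.
Subtract the second batch: 9−6=3 makes and 23−6=17 misses.

3 makes and 17 misses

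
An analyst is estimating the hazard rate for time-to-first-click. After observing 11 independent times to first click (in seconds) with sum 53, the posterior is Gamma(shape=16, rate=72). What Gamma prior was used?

Gamma(shape=5, rate=19)

Gamma–exponential conjugacy: posterior shape = α + n, posterior rate = β + Σtᵢ.
So α = 16 − 11 = 5 and β = 72 − 53 = 19.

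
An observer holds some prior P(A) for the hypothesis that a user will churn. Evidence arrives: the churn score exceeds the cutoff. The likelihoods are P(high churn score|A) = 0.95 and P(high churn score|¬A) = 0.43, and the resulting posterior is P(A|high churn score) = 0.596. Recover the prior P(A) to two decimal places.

In odds form, posterior odds = prior odds × likelihood ratio, so prior odds = posterior odds ÷ LR.
Posterior odds = 0.596/(1−0.596) = 1.4752. LR = 0.95/0.43 = 2.2093.
Prior odds = 1.4752/2.2093 = 0.6677, so P(A) = 0.6677/(1+0.6677) ≈ 0.40.

P(A) = 0.40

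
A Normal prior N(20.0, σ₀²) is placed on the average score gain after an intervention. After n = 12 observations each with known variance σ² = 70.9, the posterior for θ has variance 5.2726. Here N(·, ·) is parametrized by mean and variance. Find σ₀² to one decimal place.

Posterior precision equals prior precision plus data precision: 1/σ_n² = 1/σ₀² + n/σ².
So 1/σ₀² = 1/5.2726 − 12/70.9 = 0.189660 − 0.169252 = 0.020408.
Hence σ₀² = 1/0.020408 ≈ 49.0.

σ₀² = 49.0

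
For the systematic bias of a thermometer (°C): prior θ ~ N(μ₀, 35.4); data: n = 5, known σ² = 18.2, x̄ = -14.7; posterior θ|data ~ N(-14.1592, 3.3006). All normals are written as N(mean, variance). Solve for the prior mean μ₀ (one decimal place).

μ₀ = -8.9

With known observation variance, the Normal–Normal posterior has precision τ_n = τ₀ + n/σ² and mean μ_n = (τ₀μ₀ + (n/σ²)x̄)/τ_n.
Here τ₀ = 1/35.4 = 0.028249 and τ_data = 5/18.2 = 0.274725, so τ_n = 0.302974.
Rearranging for μ₀: μ₀ = (μ_n·τ_n − τ_data·x̄)/τ₀ = (-14.1592·0.302974 − 0.274725·-14.7) / 0.028249 = -0.251412/0.028249 ≈ -8.9.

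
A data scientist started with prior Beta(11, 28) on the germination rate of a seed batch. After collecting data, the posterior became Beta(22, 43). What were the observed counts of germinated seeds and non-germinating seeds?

Beta is conjugate to the binomial likelihood: posterior = Beta(α+s, β+f).
Match parameters: s=22−11=11, f=43−28=15.

11 germinated seeds and 15 non-germinating seeds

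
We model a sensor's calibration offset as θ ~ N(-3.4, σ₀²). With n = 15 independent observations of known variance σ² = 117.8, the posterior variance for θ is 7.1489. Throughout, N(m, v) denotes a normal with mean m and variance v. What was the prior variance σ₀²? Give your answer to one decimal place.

For the Normal–Normal model with known σ², precisions add: τ_n = τ₀ + n/σ².
So 1/σ₀² = 1/7.1489 − 15/117.8 = 0.139882 − 0.127334 = 0.012548.
Hence σ₀² = 1/0.012548 ≈ 79.7.

σ₀² = 79.7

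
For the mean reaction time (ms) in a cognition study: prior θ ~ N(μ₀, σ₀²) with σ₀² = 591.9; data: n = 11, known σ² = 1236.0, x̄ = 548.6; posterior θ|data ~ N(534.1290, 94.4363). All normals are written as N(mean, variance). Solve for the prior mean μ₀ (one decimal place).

With known observation variance, the Normal–Normal posterior has precision τ_n = τ₀ + n/σ² and mean μ_n = (τ₀μ₀ + (n/σ²)x̄)/τ_n.
Here τ₀ = 1/591.9 = 0.001689 and τ_data = 11/1236.0 = 0.008900, so τ_n = 0.010589.
Rearranging for μ₀: μ₀ = (μ_n·τ_n − τ_data·x̄)/τ₀ = (534.1290·0.010589 − 0.008900·548.6) / 0.001689 = 0.773352/0.001689 ≈ 457.9.

μ₀ = 457.9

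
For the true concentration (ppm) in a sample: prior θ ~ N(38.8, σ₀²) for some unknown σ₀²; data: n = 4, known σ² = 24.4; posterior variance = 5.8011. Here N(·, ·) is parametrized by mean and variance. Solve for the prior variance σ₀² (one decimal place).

σ₀² = 118.4

Posterior precision equals prior precision plus data precision: 1/σ_n² = 1/σ₀² + n/σ².
So 1/σ₀² = 1/5.8011 − 4/24.4 = 0.172381 − 0.163934 = 0.008447.
Hence σ₀² = 1/0.008447 ≈ 118.4.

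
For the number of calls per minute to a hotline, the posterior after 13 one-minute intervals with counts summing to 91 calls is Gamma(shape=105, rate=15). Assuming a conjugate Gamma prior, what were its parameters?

Gamma(shape=14, rate=2)

A Gamma(α, β) prior (rate parametrization) on a Poisson rate with n observations summing to S gives posterior Gamma(α+S, β+n).
So α = 105 − 91 = 14 and β = 15 − 13 = 2.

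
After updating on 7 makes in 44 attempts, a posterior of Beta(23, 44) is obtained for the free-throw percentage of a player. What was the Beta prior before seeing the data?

Beta is conjugate to the binomial likelihood: posterior = Beta(a+s, b+f).
Subtract the data counts: 23−7=16, 44−37=7.

Beta(16, 7)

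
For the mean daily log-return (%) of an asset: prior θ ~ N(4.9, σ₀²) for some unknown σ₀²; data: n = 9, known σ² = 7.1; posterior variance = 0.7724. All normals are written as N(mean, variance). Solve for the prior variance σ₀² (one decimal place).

Posterior precision equals prior precision plus data precision: 1/σ_n² = 1/σ₀² + n/σ².
So 1/σ₀² = 1/0.7724 − 9/7.1 = 1.294666 − 1.267606 = 0.027060.
Hence σ₀² = 1/0.027060 ≈ 37.0.

σ₀² = 37.0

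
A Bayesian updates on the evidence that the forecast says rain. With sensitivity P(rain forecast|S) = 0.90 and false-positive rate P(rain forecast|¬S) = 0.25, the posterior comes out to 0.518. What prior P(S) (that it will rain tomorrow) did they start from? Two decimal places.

Bayes' rule in odds form gives O(S|E) = O(S)·[P(E|S)/P(E|¬S)], hence O(S) = O(S|E)/LR.
Posterior odds = 0.518/(1−0.518) = 1.0747. LR = 0.90/0.25 = 3.6000.
Prior odds = 1.0747/3.6000 = 0.2985, so P(S) = 0.2985/(1+0.2985) ≈ 0.23.

P(S) = 0.23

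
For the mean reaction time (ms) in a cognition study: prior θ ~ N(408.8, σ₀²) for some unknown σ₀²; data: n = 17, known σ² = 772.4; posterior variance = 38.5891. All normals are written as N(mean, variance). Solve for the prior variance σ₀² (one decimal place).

σ₀² = 256.1

For the Normal–Normal model with known σ², precisions add: τ_n = τ₀ + n/σ².
So 1/σ₀² = 1/38.5891 − 17/772.4 = 0.025914 − 0.022009 = 0.003905.
Hence σ₀² = 1/0.003905 ≈ 256.1.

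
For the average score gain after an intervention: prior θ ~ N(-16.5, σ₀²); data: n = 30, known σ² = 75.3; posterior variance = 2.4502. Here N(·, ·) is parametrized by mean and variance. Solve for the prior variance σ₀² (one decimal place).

σ₀² = 102.8

Posterior precision equals prior precision plus data precision: 1/σ_n² = 1/σ₀² + n/σ².
So 1/σ₀² = 1/2.4502 − 30/75.3 = 0.408130 − 0.398406 = 0.009724.
Hence σ₀² = 1/0.009724 ≈ 102.8.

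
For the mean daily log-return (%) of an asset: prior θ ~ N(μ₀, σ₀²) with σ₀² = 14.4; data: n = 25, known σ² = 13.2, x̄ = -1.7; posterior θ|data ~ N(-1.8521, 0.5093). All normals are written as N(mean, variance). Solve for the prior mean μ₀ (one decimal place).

With known observation variance, the Normal–Normal posterior has precision τ_n = τ₀ + n/σ² and mean μ_n = (τ₀μ₀ + (n/σ²)x̄)/τ_n.
Here τ₀ = 1/14.4 = 0.069444 and τ_data = 25/13.2 = 1.893939, so τ_n = 1.963383.
Rearranging for μ₀: μ₀ = (μ_n·τ_n − τ_data·x̄)/τ₀ = (-1.8521·1.963383 − 1.893939·-1.7) / 0.069444 = -0.416685/0.069444 ≈ -6.0.

μ₀ = -6.0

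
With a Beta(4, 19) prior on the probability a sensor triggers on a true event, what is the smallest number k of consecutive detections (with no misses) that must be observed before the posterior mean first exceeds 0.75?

k = 54

After k detections and 0 misses the posterior is Beta(4+k, 19), with mean (4+k)/(4+19+k).
Set (4+k)/(23+k) > 0.75 and solve: k > (0.75·23 − 4)/(1 − 0.75) = 53.000.
The smallest integer exceeding 53.000 is 54, and checking k=54: (58)/(77) = 0.7532 > 0.75.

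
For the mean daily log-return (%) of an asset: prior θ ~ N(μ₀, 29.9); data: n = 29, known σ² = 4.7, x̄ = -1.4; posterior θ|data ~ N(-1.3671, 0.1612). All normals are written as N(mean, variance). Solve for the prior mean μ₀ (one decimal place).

μ₀ = 4.7

The posterior mean is a precision-weighted average: μ_n = (τ₀μ₀ + τ_data·x̄)/(τ₀+τ_data), with τ₀=1/σ₀² and τ_data=n/σ².
Here τ₀ = 1/29.9 = 0.033445 and τ_data = 29/4.7 = 6.170213, so τ_n = 6.203658.
Rearranging for μ₀: μ₀ = (μ_n·τ_n − τ_data·x̄)/τ₀ = (-1.3671·6.203658 − 6.170213·-1.4) / 0.033445 = 0.157277/0.033445 ≈ 4.7.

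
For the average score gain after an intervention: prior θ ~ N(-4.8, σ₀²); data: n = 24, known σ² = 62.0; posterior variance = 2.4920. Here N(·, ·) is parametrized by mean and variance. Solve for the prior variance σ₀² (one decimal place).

σ₀² = 70.5

For the Normal–Normal model with known σ², precisions add: τ_n = τ₀ + n/σ².
So 1/σ₀² = 1/2.4920 − 24/62.0 = 0.401284 − 0.387097 = 0.014187.
Hence σ₀² = 1/0.014187 ≈ 70.5.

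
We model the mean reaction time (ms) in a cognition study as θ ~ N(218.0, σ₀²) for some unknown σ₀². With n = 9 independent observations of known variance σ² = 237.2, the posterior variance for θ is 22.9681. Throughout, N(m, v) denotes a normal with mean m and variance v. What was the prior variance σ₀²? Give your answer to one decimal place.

Posterior precision equals prior precision plus data precision: 1/σ_n² = 1/σ₀² + n/σ².
So 1/σ₀² = 1/22.9681 − 9/237.2 = 0.043539 − 0.037943 = 0.005596.
Hence σ₀² = 1/0.005596 ≈ 178.7.

σ₀² = 178.7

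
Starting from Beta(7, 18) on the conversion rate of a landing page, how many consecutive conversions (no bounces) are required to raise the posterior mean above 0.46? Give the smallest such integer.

After k conversions and 0 bounces the posterior is Beta(7+k, 18), with mean (7+k)/(7+18+k).
Set (7+k)/(25+k) > 0.46 and solve: k > (0.46·25 − 7)/(1 − 0.46) = 8.333.
The smallest integer exceeding 8.333 is 9.

k = 9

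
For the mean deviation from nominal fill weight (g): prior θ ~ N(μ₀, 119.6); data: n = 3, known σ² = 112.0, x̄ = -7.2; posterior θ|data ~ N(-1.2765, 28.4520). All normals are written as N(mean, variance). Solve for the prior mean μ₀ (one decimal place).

μ₀ = 17.7

The posterior mean is a precision-weighted average: μ_n = (τ₀μ₀ + τ_data·x̄)/(τ₀+τ_data), with τ₀=1/σ₀² and τ_data=n/σ².
Here τ₀ = 1/119.6 = 0.008361 and τ_data = 3/112.0 = 0.026786, so τ_n = 0.035147.
Rearranging for μ₀: μ₀ = (μ_n·τ_n − τ_data·x̄)/τ₀ = (-1.2765·0.035147 − 0.026786·-7.2) / 0.008361 = 0.147994/0.008361 ≈ 17.7.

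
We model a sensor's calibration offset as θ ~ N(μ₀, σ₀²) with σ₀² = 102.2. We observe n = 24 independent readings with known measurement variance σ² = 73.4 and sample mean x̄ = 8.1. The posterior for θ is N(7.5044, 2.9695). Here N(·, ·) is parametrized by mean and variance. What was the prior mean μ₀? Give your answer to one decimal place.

μ₀ = -12.4

The posterior mean is a precision-weighted average: μ_n = (τ₀μ₀ + τ_data·x̄)/(τ₀+τ_data), with τ₀=1/σ₀² and τ_data=n/σ².
Here τ₀ = 1/102.2 = 0.009785 and τ_data = 24/73.4 = 0.326975, so τ_n = 0.336760.
Rearranging for μ₀: μ₀ = (μ_n·τ_n − τ_data·x̄)/τ₀ = (7.5044·0.336760 − 0.326975·8.1) / 0.009785 = -0.121316/0.009785 ≈ -12.4.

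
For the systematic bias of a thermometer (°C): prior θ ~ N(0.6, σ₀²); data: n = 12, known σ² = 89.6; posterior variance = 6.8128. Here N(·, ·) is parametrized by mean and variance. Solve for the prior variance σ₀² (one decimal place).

σ₀² = 77.8

Posterior precision equals prior precision plus data precision: 1/σ_n² = 1/σ₀² + n/σ².
So 1/σ₀² = 1/6.8128 − 12/89.6 = 0.146783 − 0.133929 = 0.012854.
Hence σ₀² = 1/0.012854 ≈ 77.8.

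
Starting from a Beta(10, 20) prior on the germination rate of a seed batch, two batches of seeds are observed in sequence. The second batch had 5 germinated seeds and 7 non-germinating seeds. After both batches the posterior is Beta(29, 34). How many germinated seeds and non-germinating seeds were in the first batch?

14 germinated seeds and 7 non-germinating seeds

Sequential conjugate updates are equivalent to a single update on the pooled data, so total successes = posterior α − prior α and total failures = posterior β − prior β.
Total across both batches: 29−10=19 germinated seeds, 34−20=14 non-germinating seeds.
Subtract the second batch: 19−5=14 germinated seeds and 14−7=7 non-germinating seeds.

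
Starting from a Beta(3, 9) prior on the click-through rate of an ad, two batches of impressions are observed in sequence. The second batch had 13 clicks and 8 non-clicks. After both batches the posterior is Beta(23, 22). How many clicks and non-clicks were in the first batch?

7 clicks and 5 non-clicks

Sequential conjugate updates are equivalent to a single update on the pooled data, so total successes = posterior α − prior α and total failures = posterior β − prior β.
Total across both batches: 23−3=20 clicks, 22−9=13 non-clicks.
Subtract the second batch: 20−13=7 clicks and 13−8=5 non-clicks.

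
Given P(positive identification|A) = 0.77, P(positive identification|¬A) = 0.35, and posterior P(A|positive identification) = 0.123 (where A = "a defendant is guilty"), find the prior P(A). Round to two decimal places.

Bayes' rule in odds form gives O(A|E) = O(A)·[P(E|A)/P(E|¬A)], hence O(A) = O(A|E)/LR.
Posterior odds = 0.123/(1−0.123) = 0.1403. LR = 0.77/0.35 = 2.2000.
Prior odds = 0.1403/2.2000 = 0.0638, so P(A) = 0.0638/(1+0.0638) ≈ 0.06.

P(A) = 0.06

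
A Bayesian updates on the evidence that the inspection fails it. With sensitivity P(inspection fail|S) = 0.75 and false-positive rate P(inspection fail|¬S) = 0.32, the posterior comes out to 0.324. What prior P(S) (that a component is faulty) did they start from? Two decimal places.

P(S) = 0.17

In odds form, posterior odds = prior odds × likelihood ratio, so prior odds = posterior odds ÷ LR.
Posterior odds = 0.324/(1−0.324) = 0.4793. LR = 0.75/0.32 = 2.3438.
Prior odds = 0.4793/2.3438 = 0.2045, so P(S) = 0.2045/(1+0.2045) ≈ 0.17.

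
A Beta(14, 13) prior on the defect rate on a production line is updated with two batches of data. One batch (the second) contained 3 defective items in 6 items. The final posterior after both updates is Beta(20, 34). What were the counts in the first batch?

3 defective items and 18 good items

Sequential conjugate updates are equivalent to a single update on the pooled data, so total successes = posterior α − prior α and total failures = posterior β − prior β.
Total across both batches: 20−14=6 defective items, 34−13=21 good items.
Subtract the second batch: 6−3=3 defective items and 21−3=18 good items.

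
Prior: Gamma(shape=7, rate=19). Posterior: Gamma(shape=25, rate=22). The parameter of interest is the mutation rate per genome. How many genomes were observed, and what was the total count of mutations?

n = 3 genomes with total 18 mutations

A Gamma(α, β) prior (rate parametrization) on a Poisson rate with n observations summing to S gives posterior Gamma(α+S, β+n).
Matching: Σxᵢ = 25 − 7 = 18 and n = 22 − 19 = 3.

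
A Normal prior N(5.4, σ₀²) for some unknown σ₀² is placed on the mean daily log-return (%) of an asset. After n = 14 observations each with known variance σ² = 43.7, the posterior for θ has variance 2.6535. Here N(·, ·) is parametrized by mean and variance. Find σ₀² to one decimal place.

Posterior precision equals prior precision plus data precision: 1/σ_n² = 1/σ₀² + n/σ².
So 1/σ₀² = 1/2.6535 − 14/43.7 = 0.376861 − 0.320366 = 0.056495.
Hence σ₀² = 1/0.056495 ≈ 17.7.

σ₀² = 17.7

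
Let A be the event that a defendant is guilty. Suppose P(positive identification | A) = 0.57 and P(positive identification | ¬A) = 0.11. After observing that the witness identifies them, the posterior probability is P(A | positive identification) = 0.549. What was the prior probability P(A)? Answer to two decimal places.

Bayes' rule in odds form gives O(A|E) = O(A)·[P(E|A)/P(E|¬A)], hence O(A) = O(A|E)/LR.
Posterior odds = 0.549/(1−0.549) = 1.2173. LR = 0.57/0.11 = 5.1818.
Prior odds = 1.2173/5.1818 = 0.2349, so P(A) = 0.2349/(1+0.2349) ≈ 0.19.

P(A) = 0.19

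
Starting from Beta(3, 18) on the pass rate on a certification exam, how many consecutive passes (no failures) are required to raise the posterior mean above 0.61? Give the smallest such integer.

k = 26

After k passes and 0 failures the posterior is Beta(3+k, 18), with mean (3+k)/(3+18+k).
Set (3+k)/(21+k) > 0.61 and solve: k > (0.61·21 − 3)/(1 − 0.61) = 25.154.
The smallest integer exceeding 25.154 is 26, and checking k=26: (29)/(47) = 0.6170 > 0.61.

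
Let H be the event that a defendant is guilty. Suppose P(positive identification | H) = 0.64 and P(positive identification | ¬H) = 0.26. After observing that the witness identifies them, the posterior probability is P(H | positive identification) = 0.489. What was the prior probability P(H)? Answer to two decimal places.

P(H) = 0.28

In odds form, posterior odds = prior odds × likelihood ratio, so prior odds = posterior odds ÷ LR.
Posterior odds = 0.489/(1−0.489) = 0.9569. LR = 0.64/0.26 = 2.4615.
Prior odds = 0.9569/2.4615 = 0.3887, so P(H) = 0.3887/(1+0.3887) ≈ 0.28.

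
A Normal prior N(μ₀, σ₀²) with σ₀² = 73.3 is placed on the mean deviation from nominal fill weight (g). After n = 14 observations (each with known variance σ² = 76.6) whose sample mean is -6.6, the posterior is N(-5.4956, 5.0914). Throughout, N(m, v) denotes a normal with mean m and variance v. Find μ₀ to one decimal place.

With known observation variance, the Normal–Normal posterior has precision τ_n = τ₀ + n/σ² and mean μ_n = (τ₀μ₀ + (n/σ²)x̄)/τ_n.
Here τ₀ = 1/73.3 = 0.013643 and τ_data = 14/76.6 = 0.182768, so τ_n = 0.196411.
Rearranging for μ₀: μ₀ = (μ_n·τ_n − τ_data·x̄)/τ₀ = (-5.4956·0.196411 − 0.182768·-6.6) / 0.013643 = 0.126873/0.013643 ≈ 9.3.

μ₀ = 9.3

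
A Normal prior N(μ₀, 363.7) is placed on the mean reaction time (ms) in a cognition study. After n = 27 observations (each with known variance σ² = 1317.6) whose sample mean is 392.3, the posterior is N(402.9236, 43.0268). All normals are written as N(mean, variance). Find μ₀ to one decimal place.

With known observation variance, the Normal–Normal posterior has precision τ_n = τ₀ + n/σ² and mean μ_n = (τ₀μ₀ + (n/σ²)x̄)/τ_n.
Here τ₀ = 1/363.7 = 0.002750 and τ_data = 27/1317.6 = 0.020492, so τ_n = 0.023242.
Rearranging for μ₀: μ₀ = (μ_n·τ_n − τ_data·x̄)/τ₀ = (402.9236·0.023242 − 0.020492·392.3) / 0.002750 = 1.325739/0.002750 ≈ 482.1.

μ₀ = 482.1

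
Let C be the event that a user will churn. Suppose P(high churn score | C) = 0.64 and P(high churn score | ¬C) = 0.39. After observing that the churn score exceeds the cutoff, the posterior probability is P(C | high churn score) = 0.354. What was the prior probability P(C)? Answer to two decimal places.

P(C) = 0.25

Bayes' rule in odds form gives O(C|E) = O(C)·[P(E|C)/P(E|¬C)], hence O(C) = O(C|E)/LR.
Posterior odds = 0.354/(1−0.354) = 0.5480. LR = 0.64/0.39 = 1.6410.
Prior odds = 0.5480/1.6410 = 0.3339, so P(C) = 0.3339/(1+0.3339) ≈ 0.25.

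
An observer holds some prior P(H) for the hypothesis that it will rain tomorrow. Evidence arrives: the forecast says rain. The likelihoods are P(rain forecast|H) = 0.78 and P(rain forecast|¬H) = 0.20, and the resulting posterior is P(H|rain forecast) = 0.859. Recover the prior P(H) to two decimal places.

In odds form, posterior odds = prior odds × likelihood ratio, so prior odds = posterior odds ÷ LR.
Posterior odds = 0.859/(1−0.859) = 6.0922. LR = 0.78/0.20 = 3.9000.
Prior odds = 6.0922/3.9000 = 1.5621, so P(H) = 1.5621/(1+1.5621) ≈ 0.61.

P(H) = 0.61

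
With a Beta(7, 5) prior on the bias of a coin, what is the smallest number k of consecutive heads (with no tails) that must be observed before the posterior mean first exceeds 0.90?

k = 39

After k heads and 0 tails the posterior is Beta(7+k, 5), with mean (7+k)/(7+5+k).
Set (7+k)/(12+k) > 0.90 and solve: k > (0.90·12 − 7)/(1 − 0.90) = 38.000.
The smallest integer exceeding 38.000 is 39, and checking k=39: (46)/(51) = 0.9020 > 0.90.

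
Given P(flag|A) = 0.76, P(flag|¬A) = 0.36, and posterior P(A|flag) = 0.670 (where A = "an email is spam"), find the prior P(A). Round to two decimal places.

P(A) = 0.49

Bayes' rule in odds form gives O(A|E) = O(A)·[P(E|A)/P(E|¬A)], hence O(A) = O(A|E)/LR.
Posterior odds = 0.670/(1−0.670) = 2.0303. LR = 0.76/0.36 = 2.1111.
Prior odds = 2.0303/2.1111 = 0.9617, so P(A) = 0.9617/(1+0.9617) ≈ 0.49.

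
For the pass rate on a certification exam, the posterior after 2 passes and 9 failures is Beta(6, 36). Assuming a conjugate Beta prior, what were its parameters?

Beta is conjugate to the binomial likelihood: posterior = Beta(a+s, b+f).
So a = 6 − 2 = 4 and b = 36 − 9 = 27.

Beta(4, 27)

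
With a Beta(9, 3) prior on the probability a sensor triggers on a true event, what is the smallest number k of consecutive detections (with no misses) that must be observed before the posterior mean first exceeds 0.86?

k = 10

After k detections and 0 misses the posterior is Beta(9+k, 3), with mean (9+k)/(9+3+k).
Set (9+k)/(12+k) > 0.86 and solve: k > (0.86·12 − 9)/(1 − 0.86) = 9.429.
The smallest integer exceeding 9.429 is 10, and checking k=10: (19)/(22) = 0.8636 > 0.86.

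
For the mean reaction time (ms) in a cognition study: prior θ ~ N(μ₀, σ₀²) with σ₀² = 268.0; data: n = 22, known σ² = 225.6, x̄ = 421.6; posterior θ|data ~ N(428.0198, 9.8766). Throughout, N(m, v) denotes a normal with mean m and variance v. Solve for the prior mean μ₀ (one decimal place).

μ₀ = 595.8

With known observation variance, the Normal–Normal posterior has precision τ_n = τ₀ + n/σ² and mean μ_n = (τ₀μ₀ + (n/σ²)x̄)/τ_n.
Here τ₀ = 1/268.0 = 0.003731 and τ_data = 22/225.6 = 0.097518, so τ_n = 0.101249.
Rearranging for μ₀: μ₀ = (μ_n·τ_n − τ_data·x̄)/τ₀ = (428.0198·0.101249 − 0.097518·421.6) / 0.003731 = 2.222988/0.003731 ≈ 595.8.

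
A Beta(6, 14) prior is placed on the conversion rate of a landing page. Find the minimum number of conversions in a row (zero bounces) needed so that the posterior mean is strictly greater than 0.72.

k = 31

After k conversions and 0 bounces the posterior is Beta(6+k, 14), with mean (6+k)/(6+14+k).
Set (6+k)/(20+k) > 0.72 and solve: k > (0.72·20 − 6)/(1 − 0.72) = 30.000.
The smallest integer exceeding 30.000 is 31, and checking k=31: (37)/(51) = 0.7255 > 0.72.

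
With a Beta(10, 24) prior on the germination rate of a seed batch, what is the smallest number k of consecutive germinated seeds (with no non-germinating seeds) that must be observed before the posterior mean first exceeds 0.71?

After k germinated seeds and 0 non-germinating seeds the posterior is Beta(10+k, 24), with mean (10+k)/(10+24+k).
Set (10+k)/(34+k) > 0.71 and solve: k > (0.71·34 − 10)/(1 − 0.71) = 48.759.
The smallest integer exceeding 48.759 is 49, and checking k=49: (59)/(83) = 0.7108 > 0.71.

k = 49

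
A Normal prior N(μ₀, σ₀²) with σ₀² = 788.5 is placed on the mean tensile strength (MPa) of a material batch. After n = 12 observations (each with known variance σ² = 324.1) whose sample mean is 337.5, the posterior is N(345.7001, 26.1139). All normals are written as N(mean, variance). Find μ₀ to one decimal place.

The posterior mean is a precision-weighted average: μ_n = (τ₀μ₀ + τ_data·x̄)/(τ₀+τ_data), with τ₀=1/σ₀² and τ_data=n/σ².
Here τ₀ = 1/788.5 = 0.001268 and τ_data = 12/324.1 = 0.037026, so τ_n = 0.038294.
Rearranging for μ₀: μ₀ = (μ_n·τ_n − τ_data·x̄)/τ₀ = (345.7001·0.038294 − 0.037026·337.5) / 0.001268 = 0.741965/0.001268 ≈ 585.1.

μ₀ = 585.1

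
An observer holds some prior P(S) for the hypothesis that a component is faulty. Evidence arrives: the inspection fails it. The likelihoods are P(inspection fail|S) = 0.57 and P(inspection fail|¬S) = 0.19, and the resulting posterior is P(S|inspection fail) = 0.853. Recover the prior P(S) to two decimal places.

In odds form, posterior odds = prior odds × likelihood ratio, so prior odds = posterior odds ÷ LR.
Posterior odds = 0.853/(1−0.853) = 5.8027. LR = 0.57/0.19 = 3.0000.
Prior odds = 5.8027/3.0000 = 1.9342, so P(S) = 1.9342/(1+1.9342) ≈ 0.66.

P(S) = 0.66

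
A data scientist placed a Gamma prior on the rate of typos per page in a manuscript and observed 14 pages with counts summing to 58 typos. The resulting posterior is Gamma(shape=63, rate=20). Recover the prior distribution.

Gamma–Poisson conjugacy: posterior shape = α + Σxᵢ, posterior rate = β + n.
So α = 63 − 58 = 5 and β = 20 − 14 = 6.

Gamma(shape=5, rate=6)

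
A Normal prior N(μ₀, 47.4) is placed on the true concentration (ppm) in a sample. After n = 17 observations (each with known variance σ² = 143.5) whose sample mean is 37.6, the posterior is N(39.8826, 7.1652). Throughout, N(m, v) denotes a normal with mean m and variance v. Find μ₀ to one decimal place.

The posterior mean is a precision-weighted average: μ_n = (τ₀μ₀ + τ_data·x̄)/(τ₀+τ_data), with τ₀=1/σ₀² and τ_data=n/σ².
Here τ₀ = 1/47.4 = 0.021097 and τ_data = 17/143.5 = 0.118467, so τ_n = 0.139564.
Rearranging for μ₀: μ₀ = (μ_n·τ_n − τ_data·x̄)/τ₀ = (39.8826·0.139564 − 0.118467·37.6) / 0.021097 = 1.111816/0.021097 ≈ 52.7.

μ₀ = 52.7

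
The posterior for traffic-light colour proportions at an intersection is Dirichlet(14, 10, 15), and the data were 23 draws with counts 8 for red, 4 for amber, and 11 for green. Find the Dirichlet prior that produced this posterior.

For a Dirichlet(α) prior with multinomial counts c, the posterior is Dirichlet(α + c) componentwise.
Subtract each count from the matching posterior parameter: 14−8=6, 10−4=6, 15−11=4.

Dirichlet(6, 6, 4)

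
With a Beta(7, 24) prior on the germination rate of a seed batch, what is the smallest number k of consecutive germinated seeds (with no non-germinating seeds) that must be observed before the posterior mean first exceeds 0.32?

After k germinated seeds and 0 non-germinating seeds the posterior is Beta(7+k, 24), with mean (7+k)/(7+24+k).
Set (7+k)/(31+k) > 0.32 and solve: k > (0.32·31 − 7)/(1 − 0.32) = 4.294.
The smallest integer exceeding 4.294 is 5.

k = 5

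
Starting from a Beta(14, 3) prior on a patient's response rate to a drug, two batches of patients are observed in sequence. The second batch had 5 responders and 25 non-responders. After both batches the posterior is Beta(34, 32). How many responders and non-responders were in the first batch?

Because Beta–binomial updating is additive in the counts, the combined data contributed (α_post−α_prior, β_post−β_prior) successes and failures.
Total across both batches: 34−14=20 responders, 32−3=29 non-responders.
Subtract the second batch: 20−5=15 responders and 29−25=4 non-responders.

15 responders and 4 non-responders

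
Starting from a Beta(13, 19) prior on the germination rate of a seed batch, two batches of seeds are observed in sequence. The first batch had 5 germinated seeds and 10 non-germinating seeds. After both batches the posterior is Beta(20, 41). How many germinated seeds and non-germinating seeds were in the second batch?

Because Beta–binomial updating is additive in the counts, the combined data contributed (α_post−α_prior, β_post−β_prior) successes and failures.
Total across both batches: 20−13=7 germinated seeds, 41−19=22 non-germinating seeds.
Subtract the first batch: 7−5=2 germinated seeds and 22−10=12 non-germinating seeds.

2 germinated seeds and 12 non-germinating seeds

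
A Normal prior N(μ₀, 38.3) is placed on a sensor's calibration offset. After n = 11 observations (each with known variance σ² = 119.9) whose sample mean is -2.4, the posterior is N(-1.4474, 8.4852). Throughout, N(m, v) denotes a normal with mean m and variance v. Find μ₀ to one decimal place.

μ₀ = 1.9

With known observation variance, the Normal–Normal posterior has precision τ_n = τ₀ + n/σ² and mean μ_n = (τ₀μ₀ + (n/σ²)x̄)/τ_n.
Here τ₀ = 1/38.3 = 0.026110 and τ_data = 11/119.9 = 0.091743, so τ_n = 0.117853.
Rearranging for μ₀: μ₀ = (μ_n·τ_n − τ_data·x̄)/τ₀ = (-1.4474·0.117853 − 0.091743·-2.4) / 0.026110 = 0.049603/0.026110 ≈ 1.9.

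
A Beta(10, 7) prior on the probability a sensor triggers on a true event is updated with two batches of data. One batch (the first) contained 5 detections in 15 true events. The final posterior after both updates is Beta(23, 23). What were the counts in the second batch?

Because Beta–binomial updating is additive in the counts, the combined data contributed (α_post−α_prior, β_post−β_prior) successes and failures.
Total across both batches: 23−10=13 detections, 23−7=16 misses.
Subtract the first batch: 13−5=8 detections and 16−10=6 misses.

8 detections and 6 misses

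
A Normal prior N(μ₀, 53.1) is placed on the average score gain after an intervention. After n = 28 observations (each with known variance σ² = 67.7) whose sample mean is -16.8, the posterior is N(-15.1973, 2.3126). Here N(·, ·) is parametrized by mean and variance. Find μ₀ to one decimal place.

The posterior mean is a precision-weighted average: μ_n = (τ₀μ₀ + τ_data·x̄)/(τ₀+τ_data), with τ₀=1/σ₀² and τ_data=n/σ².
Here τ₀ = 1/53.1 = 0.018832 and τ_data = 28/67.7 = 0.413589, so τ_n = 0.432421.
Rearranging for μ₀: μ₀ = (μ_n·τ_n − τ_data·x̄)/τ₀ = (-15.1973·0.432421 − 0.413589·-16.8) / 0.018832 = 0.376664/0.018832 ≈ 20.0.

μ₀ = 20.0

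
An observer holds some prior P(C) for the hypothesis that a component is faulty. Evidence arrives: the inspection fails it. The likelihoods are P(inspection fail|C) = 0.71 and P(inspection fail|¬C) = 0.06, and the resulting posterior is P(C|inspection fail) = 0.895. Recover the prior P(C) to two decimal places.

P(C) = 0.42

In odds form, posterior odds = prior odds × likelihood ratio, so prior odds = posterior odds ÷ LR.
Posterior odds = 0.895/(1−0.895) = 8.5238. LR = 0.71/0.06 = 11.8333.
Prior odds = 8.5238/11.8333 = 0.7203, so P(C) = 0.7203/(1+0.7203) ≈ 0.42.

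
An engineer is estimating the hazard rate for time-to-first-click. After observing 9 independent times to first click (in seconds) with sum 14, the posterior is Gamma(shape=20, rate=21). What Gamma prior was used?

Gamma(shape=11, rate=7)

Gamma–exponential conjugacy: posterior shape = α + n, posterior rate = β + Σtᵢ.
So α = 20 − 9 = 11 and β = 21 − 14 = 7.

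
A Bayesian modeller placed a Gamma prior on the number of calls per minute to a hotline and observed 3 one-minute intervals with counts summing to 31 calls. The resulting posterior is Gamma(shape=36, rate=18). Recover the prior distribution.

Gamma(shape=5, rate=15)

Gamma–Poisson conjugacy: posterior shape = α + Σxᵢ, posterior rate = β + n.
So α = 36 − 31 = 5 and β = 18 − 3 = 15.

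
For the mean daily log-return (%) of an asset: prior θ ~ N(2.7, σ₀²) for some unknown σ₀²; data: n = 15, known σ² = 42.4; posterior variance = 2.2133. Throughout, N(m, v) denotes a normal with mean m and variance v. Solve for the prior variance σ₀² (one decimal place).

σ₀² = 10.2

For the Normal–Normal model with known σ², precisions add: τ_n = τ₀ + n/σ².
So 1/σ₀² = 1/2.2133 − 15/42.4 = 0.451814 − 0.353774 = 0.098040.
Hence σ₀² = 1/0.098040 ≈ 10.2.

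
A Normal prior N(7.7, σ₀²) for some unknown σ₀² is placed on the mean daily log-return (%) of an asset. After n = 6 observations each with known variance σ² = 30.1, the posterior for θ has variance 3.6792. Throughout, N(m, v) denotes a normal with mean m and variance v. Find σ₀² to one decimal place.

Posterior precision equals prior precision plus data precision: 1/σ_n² = 1/σ₀² + n/σ².
So 1/σ₀² = 1/3.6792 − 6/30.1 = 0.271798 − 0.199336 = 0.072462.
Hence σ₀² = 1/0.072462 ≈ 13.8.

σ₀² = 13.8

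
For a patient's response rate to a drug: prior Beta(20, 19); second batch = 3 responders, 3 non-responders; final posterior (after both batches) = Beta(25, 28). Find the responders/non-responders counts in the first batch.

Because Beta–binomial updating is additive in the counts, the combined data contributed (α_post−α_prior, β_post−β_prior) successes and failures.
Total across both batches: 25−20=5 responders, 28−19=9 non-responders.
Subtract the second batch: 5−3=2 responders and 9−3=6 non-responders.

2 responders and 6 non-responders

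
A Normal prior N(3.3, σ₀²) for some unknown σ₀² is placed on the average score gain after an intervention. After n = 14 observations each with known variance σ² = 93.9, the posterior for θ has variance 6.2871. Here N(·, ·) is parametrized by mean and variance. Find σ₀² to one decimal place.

σ₀² = 100.4

Posterior precision equals prior precision plus data precision: 1/σ_n² = 1/σ₀² + n/σ².
So 1/σ₀² = 1/6.2871 − 14/93.9 = 0.159056 − 0.149095 = 0.009961.
Hence σ₀² = 1/0.009961 ≈ 100.4.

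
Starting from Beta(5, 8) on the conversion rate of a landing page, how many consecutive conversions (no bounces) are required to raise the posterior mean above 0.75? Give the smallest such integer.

After k conversions and 0 bounces the posterior is Beta(5+k, 8), with mean (5+k)/(5+8+k).
Set (5+k)/(13+k) > 0.75 and solve: k > (0.75·13 − 5)/(1 − 0.75) = 19.000.
The smallest integer exceeding 19.000 is 20.

k = 20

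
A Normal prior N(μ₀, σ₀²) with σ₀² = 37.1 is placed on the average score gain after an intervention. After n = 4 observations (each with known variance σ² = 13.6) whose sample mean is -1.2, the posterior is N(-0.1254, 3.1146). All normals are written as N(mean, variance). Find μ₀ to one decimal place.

μ₀ = 11.6

The posterior mean is a precision-weighted average: μ_n = (τ₀μ₀ + τ_data·x̄)/(τ₀+τ_data), with τ₀=1/σ₀² and τ_data=n/σ².
Here τ₀ = 1/37.1 = 0.026954 and τ_data = 4/13.6 = 0.294118, so τ_n = 0.321072.
Rearranging for μ₀: μ₀ = (μ_n·τ_n − τ_data·x̄)/τ₀ = (-0.1254·0.321072 − 0.294118·-1.2) / 0.026954 = 0.312679/0.026954 ≈ 11.6.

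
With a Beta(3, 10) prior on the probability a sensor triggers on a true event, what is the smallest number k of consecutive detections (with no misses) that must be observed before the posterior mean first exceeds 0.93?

k = 130

After k detections and 0 misses the posterior is Beta(3+k, 10), with mean (3+k)/(3+10+k).
Set (3+k)/(13+k) > 0.93 and solve: k > (0.93·13 − 3)/(1 − 0.93) = 129.857.
The smallest integer exceeding 129.857 is 130, and checking k=130: (133)/(143) = 0.9301 > 0.93.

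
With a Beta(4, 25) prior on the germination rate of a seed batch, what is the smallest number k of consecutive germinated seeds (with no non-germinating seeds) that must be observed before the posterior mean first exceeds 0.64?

After k germinated seeds and 0 non-germinating seeds the posterior is Beta(4+k, 25), with mean (4+k)/(4+25+k).
Set (4+k)/(29+k) > 0.64 and solve: k > (0.64·29 − 4)/(1 − 0.64) = 40.444.
The smallest integer exceeding 40.444 is 41.

k = 41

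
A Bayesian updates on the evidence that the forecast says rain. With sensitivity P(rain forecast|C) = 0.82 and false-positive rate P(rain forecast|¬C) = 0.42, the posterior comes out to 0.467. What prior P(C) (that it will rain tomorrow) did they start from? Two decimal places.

P(C) = 0.31

Bayes' rule in odds form gives O(C|E) = O(C)·[P(E|C)/P(E|¬C)], hence O(C) = O(C|E)/LR.
Posterior odds = 0.467/(1−0.467) = 0.8762. LR = 0.82/0.42 = 1.9524.
Prior odds = 0.8762/1.9524 = 0.4488, so P(C) = 0.4488/(1+0.4488) ≈ 0.31.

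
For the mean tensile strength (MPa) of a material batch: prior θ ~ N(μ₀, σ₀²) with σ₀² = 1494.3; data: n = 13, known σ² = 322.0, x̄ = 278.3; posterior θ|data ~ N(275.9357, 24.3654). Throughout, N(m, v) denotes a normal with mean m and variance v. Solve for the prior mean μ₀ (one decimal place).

μ₀ = 133.3

The posterior mean is a precision-weighted average: μ_n = (τ₀μ₀ + τ_data·x̄)/(τ₀+τ_data), with τ₀=1/σ₀² and τ_data=n/σ².
Here τ₀ = 1/1494.3 = 0.000669 and τ_data = 13/322.0 = 0.040373, so τ_n = 0.041042.
Rearranging for μ₀: μ₀ = (μ_n·τ_n − τ_data·x̄)/τ₀ = (275.9357·0.041042 − 0.040373·278.3) / 0.000669 = 0.089147/0.000669 ≈ 133.3.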